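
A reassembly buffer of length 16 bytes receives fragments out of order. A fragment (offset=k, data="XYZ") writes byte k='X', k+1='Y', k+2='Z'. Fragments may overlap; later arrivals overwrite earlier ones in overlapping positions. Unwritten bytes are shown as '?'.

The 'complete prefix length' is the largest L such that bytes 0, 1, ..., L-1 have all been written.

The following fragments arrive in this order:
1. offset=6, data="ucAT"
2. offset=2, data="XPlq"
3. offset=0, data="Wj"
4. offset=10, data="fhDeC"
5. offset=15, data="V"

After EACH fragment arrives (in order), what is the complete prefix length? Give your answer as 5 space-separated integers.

Answer: 0 0 10 15 16

Derivation:
Fragment 1: offset=6 data="ucAT" -> buffer=??????ucAT?????? -> prefix_len=0
Fragment 2: offset=2 data="XPlq" -> buffer=??XPlqucAT?????? -> prefix_len=0
Fragment 3: offset=0 data="Wj" -> buffer=WjXPlqucAT?????? -> prefix_len=10
Fragment 4: offset=10 data="fhDeC" -> buffer=WjXPlqucATfhDeC? -> prefix_len=15
Fragment 5: offset=15 data="V" -> buffer=WjXPlqucATfhDeCV -> prefix_len=16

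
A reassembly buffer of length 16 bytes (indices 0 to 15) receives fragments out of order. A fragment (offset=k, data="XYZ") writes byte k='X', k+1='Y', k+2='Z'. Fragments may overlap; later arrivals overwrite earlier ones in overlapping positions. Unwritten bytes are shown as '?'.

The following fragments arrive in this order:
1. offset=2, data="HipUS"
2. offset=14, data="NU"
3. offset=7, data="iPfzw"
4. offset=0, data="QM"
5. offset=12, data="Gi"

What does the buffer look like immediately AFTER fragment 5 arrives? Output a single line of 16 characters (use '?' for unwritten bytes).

Fragment 1: offset=2 data="HipUS" -> buffer=??HipUS?????????
Fragment 2: offset=14 data="NU" -> buffer=??HipUS???????NU
Fragment 3: offset=7 data="iPfzw" -> buffer=??HipUSiPfzw??NU
Fragment 4: offset=0 data="QM" -> buffer=QMHipUSiPfzw??NU
Fragment 5: offset=12 data="Gi" -> buffer=QMHipUSiPfzwGiNU

Answer: QMHipUSiPfzwGiNU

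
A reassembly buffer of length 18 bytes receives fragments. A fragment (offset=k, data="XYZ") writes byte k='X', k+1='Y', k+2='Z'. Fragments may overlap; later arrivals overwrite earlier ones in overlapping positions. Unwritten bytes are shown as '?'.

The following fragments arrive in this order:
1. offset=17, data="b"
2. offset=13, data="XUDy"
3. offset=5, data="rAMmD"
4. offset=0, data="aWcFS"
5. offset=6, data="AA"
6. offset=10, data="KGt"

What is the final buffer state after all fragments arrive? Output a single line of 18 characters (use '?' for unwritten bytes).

Answer: aWcFSrAAmDKGtXUDyb

Derivation:
Fragment 1: offset=17 data="b" -> buffer=?????????????????b
Fragment 2: offset=13 data="XUDy" -> buffer=?????????????XUDyb
Fragment 3: offset=5 data="rAMmD" -> buffer=?????rAMmD???XUDyb
Fragment 4: offset=0 data="aWcFS" -> buffer=aWcFSrAMmD???XUDyb
Fragment 5: offset=6 data="AA" -> buffer=aWcFSrAAmD???XUDyb
Fragment 6: offset=10 data="KGt" -> buffer=aWcFSrAAmDKGtXUDyb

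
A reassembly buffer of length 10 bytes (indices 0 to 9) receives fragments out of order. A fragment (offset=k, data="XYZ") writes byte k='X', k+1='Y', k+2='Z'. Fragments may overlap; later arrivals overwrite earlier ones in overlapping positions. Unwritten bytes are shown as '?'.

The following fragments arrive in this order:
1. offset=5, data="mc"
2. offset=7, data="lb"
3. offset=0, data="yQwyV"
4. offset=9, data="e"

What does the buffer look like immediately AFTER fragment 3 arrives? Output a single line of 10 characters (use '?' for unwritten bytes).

Fragment 1: offset=5 data="mc" -> buffer=?????mc???
Fragment 2: offset=7 data="lb" -> buffer=?????mclb?
Fragment 3: offset=0 data="yQwyV" -> buffer=yQwyVmclb?

Answer: yQwyVmclb?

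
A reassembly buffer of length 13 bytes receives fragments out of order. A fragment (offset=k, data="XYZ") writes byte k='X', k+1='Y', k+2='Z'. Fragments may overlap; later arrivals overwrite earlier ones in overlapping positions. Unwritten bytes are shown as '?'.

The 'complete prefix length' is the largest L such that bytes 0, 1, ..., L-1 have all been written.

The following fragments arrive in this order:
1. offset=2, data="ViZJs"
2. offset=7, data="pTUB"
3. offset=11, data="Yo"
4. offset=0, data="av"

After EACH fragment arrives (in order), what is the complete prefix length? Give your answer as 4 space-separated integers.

Answer: 0 0 0 13

Derivation:
Fragment 1: offset=2 data="ViZJs" -> buffer=??ViZJs?????? -> prefix_len=0
Fragment 2: offset=7 data="pTUB" -> buffer=??ViZJspTUB?? -> prefix_len=0
Fragment 3: offset=11 data="Yo" -> buffer=??ViZJspTUBYo -> prefix_len=0
Fragment 4: offset=0 data="av" -> buffer=avViZJspTUBYo -> prefix_len=13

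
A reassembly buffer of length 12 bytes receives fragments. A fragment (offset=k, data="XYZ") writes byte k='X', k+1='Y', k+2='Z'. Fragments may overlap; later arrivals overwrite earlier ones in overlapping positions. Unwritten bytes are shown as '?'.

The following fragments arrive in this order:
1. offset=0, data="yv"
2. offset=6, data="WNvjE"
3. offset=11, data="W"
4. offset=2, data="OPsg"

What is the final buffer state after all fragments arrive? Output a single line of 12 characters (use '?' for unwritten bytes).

Answer: yvOPsgWNvjEW

Derivation:
Fragment 1: offset=0 data="yv" -> buffer=yv??????????
Fragment 2: offset=6 data="WNvjE" -> buffer=yv????WNvjE?
Fragment 3: offset=11 data="W" -> buffer=yv????WNvjEW
Fragment 4: offset=2 data="OPsg" -> buffer=yvOPsgWNvjEW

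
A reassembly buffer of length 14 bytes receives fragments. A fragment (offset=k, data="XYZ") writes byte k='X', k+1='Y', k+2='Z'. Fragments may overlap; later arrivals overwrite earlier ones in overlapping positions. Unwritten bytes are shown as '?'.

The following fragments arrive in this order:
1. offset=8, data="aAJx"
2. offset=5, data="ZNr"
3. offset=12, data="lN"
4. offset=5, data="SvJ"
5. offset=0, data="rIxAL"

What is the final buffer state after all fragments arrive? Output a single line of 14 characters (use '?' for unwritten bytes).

Answer: rIxALSvJaAJxlN

Derivation:
Fragment 1: offset=8 data="aAJx" -> buffer=????????aAJx??
Fragment 2: offset=5 data="ZNr" -> buffer=?????ZNraAJx??
Fragment 3: offset=12 data="lN" -> buffer=?????ZNraAJxlN
Fragment 4: offset=5 data="SvJ" -> buffer=?????SvJaAJxlN
Fragment 5: offset=0 data="rIxAL" -> buffer=rIxALSvJaAJxlN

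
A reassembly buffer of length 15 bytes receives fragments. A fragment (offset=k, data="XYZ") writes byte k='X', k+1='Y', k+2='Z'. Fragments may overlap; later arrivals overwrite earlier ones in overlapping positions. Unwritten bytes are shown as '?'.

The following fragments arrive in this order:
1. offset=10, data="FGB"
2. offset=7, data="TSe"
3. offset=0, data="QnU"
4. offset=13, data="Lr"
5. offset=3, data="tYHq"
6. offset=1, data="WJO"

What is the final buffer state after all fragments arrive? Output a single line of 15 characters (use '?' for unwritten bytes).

Fragment 1: offset=10 data="FGB" -> buffer=??????????FGB??
Fragment 2: offset=7 data="TSe" -> buffer=???????TSeFGB??
Fragment 3: offset=0 data="QnU" -> buffer=QnU????TSeFGB??
Fragment 4: offset=13 data="Lr" -> buffer=QnU????TSeFGBLr
Fragment 5: offset=3 data="tYHq" -> buffer=QnUtYHqTSeFGBLr
Fragment 6: offset=1 data="WJO" -> buffer=QWJOYHqTSeFGBLr

Answer: QWJOYHqTSeFGBLr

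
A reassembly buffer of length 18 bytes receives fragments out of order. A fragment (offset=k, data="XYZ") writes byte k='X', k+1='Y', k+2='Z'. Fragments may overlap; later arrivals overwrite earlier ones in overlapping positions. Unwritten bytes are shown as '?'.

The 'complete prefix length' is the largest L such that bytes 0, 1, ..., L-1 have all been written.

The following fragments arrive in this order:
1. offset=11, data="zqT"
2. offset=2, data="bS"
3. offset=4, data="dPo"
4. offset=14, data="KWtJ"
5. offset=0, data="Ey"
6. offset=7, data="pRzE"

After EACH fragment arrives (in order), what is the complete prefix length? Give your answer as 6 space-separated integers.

Answer: 0 0 0 0 7 18

Derivation:
Fragment 1: offset=11 data="zqT" -> buffer=???????????zqT???? -> prefix_len=0
Fragment 2: offset=2 data="bS" -> buffer=??bS???????zqT???? -> prefix_len=0
Fragment 3: offset=4 data="dPo" -> buffer=??bSdPo????zqT???? -> prefix_len=0
Fragment 4: offset=14 data="KWtJ" -> buffer=??bSdPo????zqTKWtJ -> prefix_len=0
Fragment 5: offset=0 data="Ey" -> buffer=EybSdPo????zqTKWtJ -> prefix_len=7
Fragment 6: offset=7 data="pRzE" -> buffer=EybSdPopRzEzqTKWtJ -> prefix_len=18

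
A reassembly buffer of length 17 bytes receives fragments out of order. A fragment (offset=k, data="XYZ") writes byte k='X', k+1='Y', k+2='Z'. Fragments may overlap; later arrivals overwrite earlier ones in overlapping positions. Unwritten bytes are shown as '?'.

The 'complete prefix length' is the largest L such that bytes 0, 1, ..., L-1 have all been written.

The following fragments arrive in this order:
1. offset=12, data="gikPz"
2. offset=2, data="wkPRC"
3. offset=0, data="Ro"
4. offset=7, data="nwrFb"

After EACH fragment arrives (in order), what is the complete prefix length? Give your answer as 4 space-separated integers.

Answer: 0 0 7 17

Derivation:
Fragment 1: offset=12 data="gikPz" -> buffer=????????????gikPz -> prefix_len=0
Fragment 2: offset=2 data="wkPRC" -> buffer=??wkPRC?????gikPz -> prefix_len=0
Fragment 3: offset=0 data="Ro" -> buffer=RowkPRC?????gikPz -> prefix_len=7
Fragment 4: offset=7 data="nwrFb" -> buffer=RowkPRCnwrFbgikPz -> prefix_len=17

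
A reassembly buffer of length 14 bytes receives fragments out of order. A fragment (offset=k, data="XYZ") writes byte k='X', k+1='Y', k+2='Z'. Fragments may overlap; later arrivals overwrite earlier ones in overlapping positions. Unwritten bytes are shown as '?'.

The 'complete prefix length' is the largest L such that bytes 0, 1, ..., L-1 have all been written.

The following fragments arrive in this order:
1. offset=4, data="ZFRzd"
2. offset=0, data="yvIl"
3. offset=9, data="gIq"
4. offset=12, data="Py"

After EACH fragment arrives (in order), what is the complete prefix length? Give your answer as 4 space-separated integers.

Fragment 1: offset=4 data="ZFRzd" -> buffer=????ZFRzd????? -> prefix_len=0
Fragment 2: offset=0 data="yvIl" -> buffer=yvIlZFRzd????? -> prefix_len=9
Fragment 3: offset=9 data="gIq" -> buffer=yvIlZFRzdgIq?? -> prefix_len=12
Fragment 4: offset=12 data="Py" -> buffer=yvIlZFRzdgIqPy -> prefix_len=14

Answer: 0 9 12 14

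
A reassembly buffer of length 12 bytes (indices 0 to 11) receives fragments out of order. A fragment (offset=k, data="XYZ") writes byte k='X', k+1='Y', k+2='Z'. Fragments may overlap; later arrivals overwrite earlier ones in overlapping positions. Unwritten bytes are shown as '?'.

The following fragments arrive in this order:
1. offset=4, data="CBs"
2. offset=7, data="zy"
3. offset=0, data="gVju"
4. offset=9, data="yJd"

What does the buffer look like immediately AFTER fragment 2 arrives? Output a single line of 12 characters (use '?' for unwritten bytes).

Answer: ????CBszy???

Derivation:
Fragment 1: offset=4 data="CBs" -> buffer=????CBs?????
Fragment 2: offset=7 data="zy" -> buffer=????CBszy???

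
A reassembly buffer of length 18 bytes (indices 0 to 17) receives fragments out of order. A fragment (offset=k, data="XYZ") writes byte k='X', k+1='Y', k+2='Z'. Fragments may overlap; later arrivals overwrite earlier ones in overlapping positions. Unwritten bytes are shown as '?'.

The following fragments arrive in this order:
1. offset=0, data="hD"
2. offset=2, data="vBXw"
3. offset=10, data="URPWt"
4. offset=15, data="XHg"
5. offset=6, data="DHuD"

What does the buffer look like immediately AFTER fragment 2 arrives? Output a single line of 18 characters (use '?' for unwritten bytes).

Fragment 1: offset=0 data="hD" -> buffer=hD????????????????
Fragment 2: offset=2 data="vBXw" -> buffer=hDvBXw????????????

Answer: hDvBXw????????????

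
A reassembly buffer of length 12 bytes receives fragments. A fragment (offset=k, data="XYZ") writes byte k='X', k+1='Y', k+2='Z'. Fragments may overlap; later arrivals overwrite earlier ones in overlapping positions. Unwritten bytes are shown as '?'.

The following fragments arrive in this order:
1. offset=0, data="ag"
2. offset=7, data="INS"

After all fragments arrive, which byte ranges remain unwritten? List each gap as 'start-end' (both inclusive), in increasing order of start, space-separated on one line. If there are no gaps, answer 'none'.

Answer: 2-6 10-11

Derivation:
Fragment 1: offset=0 len=2
Fragment 2: offset=7 len=3
Gaps: 2-6 10-11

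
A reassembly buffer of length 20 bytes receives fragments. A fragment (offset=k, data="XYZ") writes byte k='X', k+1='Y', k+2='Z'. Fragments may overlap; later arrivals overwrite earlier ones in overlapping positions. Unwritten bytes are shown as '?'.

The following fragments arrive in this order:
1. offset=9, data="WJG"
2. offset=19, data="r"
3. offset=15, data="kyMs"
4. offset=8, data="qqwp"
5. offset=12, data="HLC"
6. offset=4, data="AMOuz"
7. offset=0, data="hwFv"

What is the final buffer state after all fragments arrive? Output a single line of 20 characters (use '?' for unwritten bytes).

Answer: hwFvAMOuzqwpHLCkyMsr

Derivation:
Fragment 1: offset=9 data="WJG" -> buffer=?????????WJG????????
Fragment 2: offset=19 data="r" -> buffer=?????????WJG???????r
Fragment 3: offset=15 data="kyMs" -> buffer=?????????WJG???kyMsr
Fragment 4: offset=8 data="qqwp" -> buffer=????????qqwp???kyMsr
Fragment 5: offset=12 data="HLC" -> buffer=????????qqwpHLCkyMsr
Fragment 6: offset=4 data="AMOuz" -> buffer=????AMOuzqwpHLCkyMsr
Fragment 7: offset=0 data="hwFv" -> buffer=hwFvAMOuzqwpHLCkyMsr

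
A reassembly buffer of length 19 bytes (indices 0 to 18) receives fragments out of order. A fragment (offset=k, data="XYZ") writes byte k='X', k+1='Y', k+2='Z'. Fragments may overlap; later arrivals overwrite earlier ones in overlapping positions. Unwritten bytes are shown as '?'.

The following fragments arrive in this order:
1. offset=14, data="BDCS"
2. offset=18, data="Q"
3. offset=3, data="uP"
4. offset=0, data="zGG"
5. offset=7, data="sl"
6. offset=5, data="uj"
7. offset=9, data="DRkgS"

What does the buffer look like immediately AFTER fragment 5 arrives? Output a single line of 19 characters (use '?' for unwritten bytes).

Answer: zGGuP??sl?????BDCSQ

Derivation:
Fragment 1: offset=14 data="BDCS" -> buffer=??????????????BDCS?
Fragment 2: offset=18 data="Q" -> buffer=??????????????BDCSQ
Fragment 3: offset=3 data="uP" -> buffer=???uP?????????BDCSQ
Fragment 4: offset=0 data="zGG" -> buffer=zGGuP?????????BDCSQ
Fragment 5: offset=7 data="sl" -> buffer=zGGuP??sl?????BDCSQ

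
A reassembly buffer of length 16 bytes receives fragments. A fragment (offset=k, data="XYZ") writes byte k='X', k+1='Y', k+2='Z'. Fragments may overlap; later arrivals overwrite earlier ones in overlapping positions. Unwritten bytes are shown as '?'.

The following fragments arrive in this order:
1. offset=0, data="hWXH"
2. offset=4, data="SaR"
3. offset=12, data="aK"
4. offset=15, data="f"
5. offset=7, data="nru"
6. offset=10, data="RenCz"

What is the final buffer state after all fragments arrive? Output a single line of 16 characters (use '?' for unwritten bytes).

Answer: hWXHSaRnruRenCzf

Derivation:
Fragment 1: offset=0 data="hWXH" -> buffer=hWXH????????????
Fragment 2: offset=4 data="SaR" -> buffer=hWXHSaR?????????
Fragment 3: offset=12 data="aK" -> buffer=hWXHSaR?????aK??
Fragment 4: offset=15 data="f" -> buffer=hWXHSaR?????aK?f
Fragment 5: offset=7 data="nru" -> buffer=hWXHSaRnru??aK?f
Fragment 6: offset=10 data="RenCz" -> buffer=hWXHSaRnruRenCzf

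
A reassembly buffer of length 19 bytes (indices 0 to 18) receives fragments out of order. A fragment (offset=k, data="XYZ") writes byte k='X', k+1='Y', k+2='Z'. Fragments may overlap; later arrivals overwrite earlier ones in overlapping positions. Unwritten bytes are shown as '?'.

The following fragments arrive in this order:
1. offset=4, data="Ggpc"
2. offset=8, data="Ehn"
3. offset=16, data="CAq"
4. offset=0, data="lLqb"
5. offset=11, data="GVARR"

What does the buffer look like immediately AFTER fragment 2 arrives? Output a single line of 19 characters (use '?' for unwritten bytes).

Answer: ????GgpcEhn????????

Derivation:
Fragment 1: offset=4 data="Ggpc" -> buffer=????Ggpc???????????
Fragment 2: offset=8 data="Ehn" -> buffer=????GgpcEhn????????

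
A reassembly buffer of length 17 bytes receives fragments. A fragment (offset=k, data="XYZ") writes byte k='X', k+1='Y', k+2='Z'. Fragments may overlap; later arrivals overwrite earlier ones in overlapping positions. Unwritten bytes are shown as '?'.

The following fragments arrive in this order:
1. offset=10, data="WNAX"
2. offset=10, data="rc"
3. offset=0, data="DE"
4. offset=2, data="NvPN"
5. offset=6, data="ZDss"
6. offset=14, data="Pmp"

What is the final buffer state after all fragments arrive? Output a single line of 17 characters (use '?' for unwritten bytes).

Answer: DENvPNZDssrcAXPmp

Derivation:
Fragment 1: offset=10 data="WNAX" -> buffer=??????????WNAX???
Fragment 2: offset=10 data="rc" -> buffer=??????????rcAX???
Fragment 3: offset=0 data="DE" -> buffer=DE????????rcAX???
Fragment 4: offset=2 data="NvPN" -> buffer=DENvPN????rcAX???
Fragment 5: offset=6 data="ZDss" -> buffer=DENvPNZDssrcAX???
Fragment 6: offset=14 data="Pmp" -> buffer=DENvPNZDssrcAXPmp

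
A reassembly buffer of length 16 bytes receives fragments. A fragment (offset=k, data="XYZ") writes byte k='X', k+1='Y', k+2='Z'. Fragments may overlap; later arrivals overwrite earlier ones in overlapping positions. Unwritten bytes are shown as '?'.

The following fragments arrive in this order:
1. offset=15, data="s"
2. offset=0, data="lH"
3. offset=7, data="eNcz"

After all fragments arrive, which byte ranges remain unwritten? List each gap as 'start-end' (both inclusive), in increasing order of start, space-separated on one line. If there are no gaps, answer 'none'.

Fragment 1: offset=15 len=1
Fragment 2: offset=0 len=2
Fragment 3: offset=7 len=4
Gaps: 2-6 11-14

Answer: 2-6 11-14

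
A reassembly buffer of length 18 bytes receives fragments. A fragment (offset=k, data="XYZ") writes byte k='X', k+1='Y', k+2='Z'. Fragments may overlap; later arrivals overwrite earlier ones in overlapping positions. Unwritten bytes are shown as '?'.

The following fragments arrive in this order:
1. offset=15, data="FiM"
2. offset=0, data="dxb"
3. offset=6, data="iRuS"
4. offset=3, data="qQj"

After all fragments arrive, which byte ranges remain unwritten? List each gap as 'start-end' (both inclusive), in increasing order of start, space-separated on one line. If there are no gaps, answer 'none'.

Fragment 1: offset=15 len=3
Fragment 2: offset=0 len=3
Fragment 3: offset=6 len=4
Fragment 4: offset=3 len=3
Gaps: 10-14

Answer: 10-14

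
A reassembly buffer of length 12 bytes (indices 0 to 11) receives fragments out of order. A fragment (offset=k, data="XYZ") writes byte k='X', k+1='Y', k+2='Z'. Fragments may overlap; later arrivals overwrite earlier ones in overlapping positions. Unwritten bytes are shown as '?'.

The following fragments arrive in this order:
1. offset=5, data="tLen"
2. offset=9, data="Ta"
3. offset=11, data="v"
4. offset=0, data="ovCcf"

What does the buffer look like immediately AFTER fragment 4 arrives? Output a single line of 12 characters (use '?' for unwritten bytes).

Fragment 1: offset=5 data="tLen" -> buffer=?????tLen???
Fragment 2: offset=9 data="Ta" -> buffer=?????tLenTa?
Fragment 3: offset=11 data="v" -> buffer=?????tLenTav
Fragment 4: offset=0 data="ovCcf" -> buffer=ovCcftLenTav

Answer: ovCcftLenTav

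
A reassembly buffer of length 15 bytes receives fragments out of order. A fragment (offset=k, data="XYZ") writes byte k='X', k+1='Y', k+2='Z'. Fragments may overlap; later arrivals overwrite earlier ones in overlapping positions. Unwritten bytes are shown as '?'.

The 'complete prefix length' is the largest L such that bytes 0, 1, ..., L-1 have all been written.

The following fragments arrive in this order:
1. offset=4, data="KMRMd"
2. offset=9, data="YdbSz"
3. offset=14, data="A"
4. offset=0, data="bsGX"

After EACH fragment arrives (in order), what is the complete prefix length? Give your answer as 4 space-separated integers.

Answer: 0 0 0 15

Derivation:
Fragment 1: offset=4 data="KMRMd" -> buffer=????KMRMd?????? -> prefix_len=0
Fragment 2: offset=9 data="YdbSz" -> buffer=????KMRMdYdbSz? -> prefix_len=0
Fragment 3: offset=14 data="A" -> buffer=????KMRMdYdbSzA -> prefix_len=0
Fragment 4: offset=0 data="bsGX" -> buffer=bsGXKMRMdYdbSzA -> prefix_len=15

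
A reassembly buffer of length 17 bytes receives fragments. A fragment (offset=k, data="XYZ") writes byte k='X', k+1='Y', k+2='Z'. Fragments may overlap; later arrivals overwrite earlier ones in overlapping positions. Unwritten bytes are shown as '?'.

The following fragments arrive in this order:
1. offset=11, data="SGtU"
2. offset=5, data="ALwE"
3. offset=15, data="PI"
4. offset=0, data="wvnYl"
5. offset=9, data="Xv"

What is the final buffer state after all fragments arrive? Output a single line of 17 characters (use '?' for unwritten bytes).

Answer: wvnYlALwEXvSGtUPI

Derivation:
Fragment 1: offset=11 data="SGtU" -> buffer=???????????SGtU??
Fragment 2: offset=5 data="ALwE" -> buffer=?????ALwE??SGtU??
Fragment 3: offset=15 data="PI" -> buffer=?????ALwE??SGtUPI
Fragment 4: offset=0 data="wvnYl" -> buffer=wvnYlALwE??SGtUPI
Fragment 5: offset=9 data="Xv" -> buffer=wvnYlALwEXvSGtUPI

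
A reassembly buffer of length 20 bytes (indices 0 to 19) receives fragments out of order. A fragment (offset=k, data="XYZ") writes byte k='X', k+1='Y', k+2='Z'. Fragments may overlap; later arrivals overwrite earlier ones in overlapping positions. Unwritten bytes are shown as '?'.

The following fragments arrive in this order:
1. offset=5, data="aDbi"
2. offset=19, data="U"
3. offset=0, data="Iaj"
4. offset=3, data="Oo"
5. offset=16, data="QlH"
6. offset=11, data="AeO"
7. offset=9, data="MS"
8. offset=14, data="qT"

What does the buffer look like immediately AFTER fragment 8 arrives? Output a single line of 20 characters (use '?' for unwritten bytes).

Fragment 1: offset=5 data="aDbi" -> buffer=?????aDbi???????????
Fragment 2: offset=19 data="U" -> buffer=?????aDbi??????????U
Fragment 3: offset=0 data="Iaj" -> buffer=Iaj??aDbi??????????U
Fragment 4: offset=3 data="Oo" -> buffer=IajOoaDbi??????????U
Fragment 5: offset=16 data="QlH" -> buffer=IajOoaDbi???????QlHU
Fragment 6: offset=11 data="AeO" -> buffer=IajOoaDbi??AeO??QlHU
Fragment 7: offset=9 data="MS" -> buffer=IajOoaDbiMSAeO??QlHU
Fragment 8: offset=14 data="qT" -> buffer=IajOoaDbiMSAeOqTQlHU

Answer: IajOoaDbiMSAeOqTQlHU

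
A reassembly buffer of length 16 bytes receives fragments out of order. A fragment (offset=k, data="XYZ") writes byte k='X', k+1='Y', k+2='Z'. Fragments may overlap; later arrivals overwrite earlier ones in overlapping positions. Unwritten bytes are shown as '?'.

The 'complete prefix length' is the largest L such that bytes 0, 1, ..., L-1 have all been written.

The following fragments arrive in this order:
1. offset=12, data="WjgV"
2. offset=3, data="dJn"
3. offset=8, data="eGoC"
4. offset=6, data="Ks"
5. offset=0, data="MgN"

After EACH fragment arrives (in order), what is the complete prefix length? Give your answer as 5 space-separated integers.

Answer: 0 0 0 0 16

Derivation:
Fragment 1: offset=12 data="WjgV" -> buffer=????????????WjgV -> prefix_len=0
Fragment 2: offset=3 data="dJn" -> buffer=???dJn??????WjgV -> prefix_len=0
Fragment 3: offset=8 data="eGoC" -> buffer=???dJn??eGoCWjgV -> prefix_len=0
Fragment 4: offset=6 data="Ks" -> buffer=???dJnKseGoCWjgV -> prefix_len=0
Fragment 5: offset=0 data="MgN" -> buffer=MgNdJnKseGoCWjgV -> prefix_len=16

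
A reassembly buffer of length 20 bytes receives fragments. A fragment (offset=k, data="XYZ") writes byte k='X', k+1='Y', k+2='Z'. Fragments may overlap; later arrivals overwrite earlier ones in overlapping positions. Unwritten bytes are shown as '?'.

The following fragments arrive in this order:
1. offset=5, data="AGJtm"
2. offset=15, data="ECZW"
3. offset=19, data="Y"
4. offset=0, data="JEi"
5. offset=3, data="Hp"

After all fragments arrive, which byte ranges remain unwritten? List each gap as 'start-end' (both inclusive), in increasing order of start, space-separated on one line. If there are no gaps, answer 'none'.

Answer: 10-14

Derivation:
Fragment 1: offset=5 len=5
Fragment 2: offset=15 len=4
Fragment 3: offset=19 len=1
Fragment 4: offset=0 len=3
Fragment 5: offset=3 len=2
Gaps: 10-14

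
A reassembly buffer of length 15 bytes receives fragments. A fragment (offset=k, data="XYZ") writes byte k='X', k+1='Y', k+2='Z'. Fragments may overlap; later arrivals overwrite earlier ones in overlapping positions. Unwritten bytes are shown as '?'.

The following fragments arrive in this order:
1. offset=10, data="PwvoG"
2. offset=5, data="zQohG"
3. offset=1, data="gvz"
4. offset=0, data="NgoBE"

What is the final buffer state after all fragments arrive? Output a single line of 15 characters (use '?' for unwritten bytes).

Fragment 1: offset=10 data="PwvoG" -> buffer=??????????PwvoG
Fragment 2: offset=5 data="zQohG" -> buffer=?????zQohGPwvoG
Fragment 3: offset=1 data="gvz" -> buffer=?gvz?zQohGPwvoG
Fragment 4: offset=0 data="NgoBE" -> buffer=NgoBEzQohGPwvoG

Answer: NgoBEzQohGPwvoG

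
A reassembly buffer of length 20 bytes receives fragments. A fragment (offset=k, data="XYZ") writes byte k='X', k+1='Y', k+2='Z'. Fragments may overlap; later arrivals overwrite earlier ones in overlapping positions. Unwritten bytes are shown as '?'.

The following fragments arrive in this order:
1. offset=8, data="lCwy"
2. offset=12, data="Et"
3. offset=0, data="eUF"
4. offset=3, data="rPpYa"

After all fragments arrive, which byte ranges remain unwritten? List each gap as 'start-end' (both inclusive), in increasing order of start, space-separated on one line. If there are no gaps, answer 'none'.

Answer: 14-19

Derivation:
Fragment 1: offset=8 len=4
Fragment 2: offset=12 len=2
Fragment 3: offset=0 len=3
Fragment 4: offset=3 len=5
Gaps: 14-19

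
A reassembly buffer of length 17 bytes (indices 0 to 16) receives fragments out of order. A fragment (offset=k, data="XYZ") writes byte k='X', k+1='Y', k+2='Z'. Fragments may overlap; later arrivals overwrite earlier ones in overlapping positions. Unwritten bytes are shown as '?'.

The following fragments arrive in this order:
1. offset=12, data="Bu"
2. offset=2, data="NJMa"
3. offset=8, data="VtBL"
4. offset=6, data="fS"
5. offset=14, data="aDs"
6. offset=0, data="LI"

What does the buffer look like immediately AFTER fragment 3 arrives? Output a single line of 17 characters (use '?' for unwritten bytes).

Answer: ??NJMa??VtBLBu???

Derivation:
Fragment 1: offset=12 data="Bu" -> buffer=????????????Bu???
Fragment 2: offset=2 data="NJMa" -> buffer=??NJMa??????Bu???
Fragment 3: offset=8 data="VtBL" -> buffer=??NJMa??VtBLBu???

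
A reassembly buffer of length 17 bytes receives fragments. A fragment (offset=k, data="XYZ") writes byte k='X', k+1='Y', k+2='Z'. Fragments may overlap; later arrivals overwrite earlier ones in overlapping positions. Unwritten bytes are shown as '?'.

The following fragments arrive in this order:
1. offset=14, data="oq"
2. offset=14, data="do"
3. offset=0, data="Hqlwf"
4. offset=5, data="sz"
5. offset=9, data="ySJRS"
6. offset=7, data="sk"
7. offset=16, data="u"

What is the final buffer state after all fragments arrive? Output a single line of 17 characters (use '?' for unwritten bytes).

Fragment 1: offset=14 data="oq" -> buffer=??????????????oq?
Fragment 2: offset=14 data="do" -> buffer=??????????????do?
Fragment 3: offset=0 data="Hqlwf" -> buffer=Hqlwf?????????do?
Fragment 4: offset=5 data="sz" -> buffer=Hqlwfsz???????do?
Fragment 5: offset=9 data="ySJRS" -> buffer=Hqlwfsz??ySJRSdo?
Fragment 6: offset=7 data="sk" -> buffer=HqlwfszskySJRSdo?
Fragment 7: offset=16 data="u" -> buffer=HqlwfszskySJRSdou

Answer: HqlwfszskySJRSdou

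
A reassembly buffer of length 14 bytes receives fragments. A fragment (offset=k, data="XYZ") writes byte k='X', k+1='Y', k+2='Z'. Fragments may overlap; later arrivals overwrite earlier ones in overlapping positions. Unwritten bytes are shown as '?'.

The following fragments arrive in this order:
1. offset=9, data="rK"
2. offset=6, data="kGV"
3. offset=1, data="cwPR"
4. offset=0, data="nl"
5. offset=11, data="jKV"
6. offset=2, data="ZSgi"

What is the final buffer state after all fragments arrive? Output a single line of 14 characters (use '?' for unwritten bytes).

Answer: nlZSgikGVrKjKV

Derivation:
Fragment 1: offset=9 data="rK" -> buffer=?????????rK???
Fragment 2: offset=6 data="kGV" -> buffer=??????kGVrK???
Fragment 3: offset=1 data="cwPR" -> buffer=?cwPR?kGVrK???
Fragment 4: offset=0 data="nl" -> buffer=nlwPR?kGVrK???
Fragment 5: offset=11 data="jKV" -> buffer=nlwPR?kGVrKjKV
Fragment 6: offset=2 data="ZSgi" -> buffer=nlZSgikGVrKjKV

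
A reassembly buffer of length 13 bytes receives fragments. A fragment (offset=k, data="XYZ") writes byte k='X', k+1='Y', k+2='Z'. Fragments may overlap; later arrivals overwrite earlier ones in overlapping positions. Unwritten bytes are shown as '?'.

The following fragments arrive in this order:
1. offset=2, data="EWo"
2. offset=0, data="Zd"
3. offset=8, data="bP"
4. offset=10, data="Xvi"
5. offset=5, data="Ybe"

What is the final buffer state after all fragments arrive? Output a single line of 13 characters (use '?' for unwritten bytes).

Answer: ZdEWoYbebPXvi

Derivation:
Fragment 1: offset=2 data="EWo" -> buffer=??EWo????????
Fragment 2: offset=0 data="Zd" -> buffer=ZdEWo????????
Fragment 3: offset=8 data="bP" -> buffer=ZdEWo???bP???
Fragment 4: offset=10 data="Xvi" -> buffer=ZdEWo???bPXvi
Fragment 5: offset=5 data="Ybe" -> buffer=ZdEWoYbebPXvi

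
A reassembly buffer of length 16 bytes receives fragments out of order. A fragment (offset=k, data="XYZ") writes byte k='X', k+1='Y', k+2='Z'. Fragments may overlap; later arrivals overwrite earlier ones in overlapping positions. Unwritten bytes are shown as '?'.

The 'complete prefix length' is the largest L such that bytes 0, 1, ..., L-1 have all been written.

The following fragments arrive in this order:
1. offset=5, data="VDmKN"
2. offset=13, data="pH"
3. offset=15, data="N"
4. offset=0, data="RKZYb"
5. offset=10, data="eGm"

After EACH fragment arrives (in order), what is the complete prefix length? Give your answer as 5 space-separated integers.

Fragment 1: offset=5 data="VDmKN" -> buffer=?????VDmKN?????? -> prefix_len=0
Fragment 2: offset=13 data="pH" -> buffer=?????VDmKN???pH? -> prefix_len=0
Fragment 3: offset=15 data="N" -> buffer=?????VDmKN???pHN -> prefix_len=0
Fragment 4: offset=0 data="RKZYb" -> buffer=RKZYbVDmKN???pHN -> prefix_len=10
Fragment 5: offset=10 data="eGm" -> buffer=RKZYbVDmKNeGmpHN -> prefix_len=16

Answer: 0 0 0 10 16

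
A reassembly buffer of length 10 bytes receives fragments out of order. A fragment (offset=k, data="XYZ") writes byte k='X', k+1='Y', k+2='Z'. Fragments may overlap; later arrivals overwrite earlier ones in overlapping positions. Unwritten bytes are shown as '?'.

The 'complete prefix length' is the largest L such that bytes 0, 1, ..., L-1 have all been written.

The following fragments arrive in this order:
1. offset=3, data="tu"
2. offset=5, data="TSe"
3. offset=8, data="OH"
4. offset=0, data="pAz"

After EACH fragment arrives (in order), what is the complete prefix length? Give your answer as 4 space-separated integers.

Fragment 1: offset=3 data="tu" -> buffer=???tu????? -> prefix_len=0
Fragment 2: offset=5 data="TSe" -> buffer=???tuTSe?? -> prefix_len=0
Fragment 3: offset=8 data="OH" -> buffer=???tuTSeOH -> prefix_len=0
Fragment 4: offset=0 data="pAz" -> buffer=pAztuTSeOH -> prefix_len=10

Answer: 0 0 0 10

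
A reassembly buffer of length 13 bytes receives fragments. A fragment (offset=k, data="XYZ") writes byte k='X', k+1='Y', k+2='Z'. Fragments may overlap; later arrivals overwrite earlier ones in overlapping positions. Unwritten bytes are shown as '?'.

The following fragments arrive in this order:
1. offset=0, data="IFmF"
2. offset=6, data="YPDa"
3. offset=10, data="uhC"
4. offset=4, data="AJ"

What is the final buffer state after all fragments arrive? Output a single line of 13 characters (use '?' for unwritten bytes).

Fragment 1: offset=0 data="IFmF" -> buffer=IFmF?????????
Fragment 2: offset=6 data="YPDa" -> buffer=IFmF??YPDa???
Fragment 3: offset=10 data="uhC" -> buffer=IFmF??YPDauhC
Fragment 4: offset=4 data="AJ" -> buffer=IFmFAJYPDauhC

Answer: IFmFAJYPDauhC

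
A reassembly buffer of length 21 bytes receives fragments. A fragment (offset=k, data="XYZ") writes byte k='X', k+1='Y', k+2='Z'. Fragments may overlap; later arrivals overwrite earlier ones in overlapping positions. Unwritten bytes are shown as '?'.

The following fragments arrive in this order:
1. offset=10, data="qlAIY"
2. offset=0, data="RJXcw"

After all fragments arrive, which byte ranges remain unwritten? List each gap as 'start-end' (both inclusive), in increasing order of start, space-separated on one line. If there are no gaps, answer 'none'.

Fragment 1: offset=10 len=5
Fragment 2: offset=0 len=5
Gaps: 5-9 15-20

Answer: 5-9 15-20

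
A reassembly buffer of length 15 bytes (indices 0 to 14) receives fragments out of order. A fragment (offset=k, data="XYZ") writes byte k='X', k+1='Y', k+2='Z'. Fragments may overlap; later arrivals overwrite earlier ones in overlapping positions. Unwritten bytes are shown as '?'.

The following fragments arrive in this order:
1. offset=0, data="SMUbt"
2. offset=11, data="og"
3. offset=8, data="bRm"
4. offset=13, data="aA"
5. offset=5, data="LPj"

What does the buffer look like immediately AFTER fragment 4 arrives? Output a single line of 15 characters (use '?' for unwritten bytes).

Answer: SMUbt???bRmogaA

Derivation:
Fragment 1: offset=0 data="SMUbt" -> buffer=SMUbt??????????
Fragment 2: offset=11 data="og" -> buffer=SMUbt??????og??
Fragment 3: offset=8 data="bRm" -> buffer=SMUbt???bRmog??
Fragment 4: offset=13 data="aA" -> buffer=SMUbt???bRmogaA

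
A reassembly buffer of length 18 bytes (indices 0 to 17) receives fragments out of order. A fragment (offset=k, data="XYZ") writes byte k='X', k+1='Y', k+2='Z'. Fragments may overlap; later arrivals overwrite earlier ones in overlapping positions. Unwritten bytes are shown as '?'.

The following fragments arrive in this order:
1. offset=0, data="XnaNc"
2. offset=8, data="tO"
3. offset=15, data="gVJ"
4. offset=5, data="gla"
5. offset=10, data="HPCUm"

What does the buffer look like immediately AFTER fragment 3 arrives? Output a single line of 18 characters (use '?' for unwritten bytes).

Fragment 1: offset=0 data="XnaNc" -> buffer=XnaNc?????????????
Fragment 2: offset=8 data="tO" -> buffer=XnaNc???tO????????
Fragment 3: offset=15 data="gVJ" -> buffer=XnaNc???tO?????gVJ

Answer: XnaNc???tO?????gVJ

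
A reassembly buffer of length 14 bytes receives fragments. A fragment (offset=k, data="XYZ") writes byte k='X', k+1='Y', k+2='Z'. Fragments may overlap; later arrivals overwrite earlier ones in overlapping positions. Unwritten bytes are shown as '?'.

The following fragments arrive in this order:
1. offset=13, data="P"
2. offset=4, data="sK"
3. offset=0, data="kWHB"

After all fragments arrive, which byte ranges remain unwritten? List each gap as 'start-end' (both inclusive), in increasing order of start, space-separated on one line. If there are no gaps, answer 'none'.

Answer: 6-12

Derivation:
Fragment 1: offset=13 len=1
Fragment 2: offset=4 len=2
Fragment 3: offset=0 len=4
Gaps: 6-12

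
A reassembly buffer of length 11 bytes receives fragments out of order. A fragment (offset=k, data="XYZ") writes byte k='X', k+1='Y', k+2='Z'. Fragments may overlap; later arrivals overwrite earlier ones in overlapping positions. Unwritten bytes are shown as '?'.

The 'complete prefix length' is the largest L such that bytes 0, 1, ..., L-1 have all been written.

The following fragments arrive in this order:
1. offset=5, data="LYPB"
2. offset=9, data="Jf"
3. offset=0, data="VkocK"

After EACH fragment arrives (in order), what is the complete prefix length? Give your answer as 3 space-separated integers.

Fragment 1: offset=5 data="LYPB" -> buffer=?????LYPB?? -> prefix_len=0
Fragment 2: offset=9 data="Jf" -> buffer=?????LYPBJf -> prefix_len=0
Fragment 3: offset=0 data="VkocK" -> buffer=VkocKLYPBJf -> prefix_len=11

Answer: 0 0 11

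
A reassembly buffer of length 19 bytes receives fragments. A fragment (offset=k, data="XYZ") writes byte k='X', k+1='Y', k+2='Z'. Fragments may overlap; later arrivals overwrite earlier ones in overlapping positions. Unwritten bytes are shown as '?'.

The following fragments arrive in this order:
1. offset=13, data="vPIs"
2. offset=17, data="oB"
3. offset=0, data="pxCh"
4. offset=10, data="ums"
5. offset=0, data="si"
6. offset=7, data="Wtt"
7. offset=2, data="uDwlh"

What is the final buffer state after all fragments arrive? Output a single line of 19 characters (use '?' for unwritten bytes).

Answer: siuDwlhWttumsvPIsoB

Derivation:
Fragment 1: offset=13 data="vPIs" -> buffer=?????????????vPIs??
Fragment 2: offset=17 data="oB" -> buffer=?????????????vPIsoB
Fragment 3: offset=0 data="pxCh" -> buffer=pxCh?????????vPIsoB
Fragment 4: offset=10 data="ums" -> buffer=pxCh??????umsvPIsoB
Fragment 5: offset=0 data="si" -> buffer=siCh??????umsvPIsoB
Fragment 6: offset=7 data="Wtt" -> buffer=siCh???WttumsvPIsoB
Fragment 7: offset=2 data="uDwlh" -> buffer=siuDwlhWttumsvPIsoB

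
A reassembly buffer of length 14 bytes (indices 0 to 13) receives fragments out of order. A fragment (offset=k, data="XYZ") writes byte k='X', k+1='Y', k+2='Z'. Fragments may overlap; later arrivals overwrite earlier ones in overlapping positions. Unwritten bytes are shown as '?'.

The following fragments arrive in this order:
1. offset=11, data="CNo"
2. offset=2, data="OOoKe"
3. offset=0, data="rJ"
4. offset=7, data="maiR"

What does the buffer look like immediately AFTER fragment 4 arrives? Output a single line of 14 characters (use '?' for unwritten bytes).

Fragment 1: offset=11 data="CNo" -> buffer=???????????CNo
Fragment 2: offset=2 data="OOoKe" -> buffer=??OOoKe????CNo
Fragment 3: offset=0 data="rJ" -> buffer=rJOOoKe????CNo
Fragment 4: offset=7 data="maiR" -> buffer=rJOOoKemaiRCNo

Answer: rJOOoKemaiRCNo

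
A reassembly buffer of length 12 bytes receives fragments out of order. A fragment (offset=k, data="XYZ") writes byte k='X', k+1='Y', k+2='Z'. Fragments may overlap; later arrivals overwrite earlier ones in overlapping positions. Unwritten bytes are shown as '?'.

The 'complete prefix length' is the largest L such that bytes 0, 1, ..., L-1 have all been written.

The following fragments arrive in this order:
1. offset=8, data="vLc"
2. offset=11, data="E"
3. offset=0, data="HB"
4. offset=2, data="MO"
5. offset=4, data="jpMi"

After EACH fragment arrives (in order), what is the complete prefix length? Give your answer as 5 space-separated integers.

Answer: 0 0 2 4 12

Derivation:
Fragment 1: offset=8 data="vLc" -> buffer=????????vLc? -> prefix_len=0
Fragment 2: offset=11 data="E" -> buffer=????????vLcE -> prefix_len=0
Fragment 3: offset=0 data="HB" -> buffer=HB??????vLcE -> prefix_len=2
Fragment 4: offset=2 data="MO" -> buffer=HBMO????vLcE -> prefix_len=4
Fragment 5: offset=4 data="jpMi" -> buffer=HBMOjpMivLcE -> prefix_len=12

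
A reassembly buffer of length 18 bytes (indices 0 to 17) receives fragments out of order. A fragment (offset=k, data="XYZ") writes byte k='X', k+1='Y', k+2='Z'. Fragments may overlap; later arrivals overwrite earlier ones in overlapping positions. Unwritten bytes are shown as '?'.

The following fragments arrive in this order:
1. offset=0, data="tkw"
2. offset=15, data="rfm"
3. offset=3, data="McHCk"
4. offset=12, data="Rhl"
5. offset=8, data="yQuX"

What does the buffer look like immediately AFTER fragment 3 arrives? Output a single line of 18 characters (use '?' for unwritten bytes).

Fragment 1: offset=0 data="tkw" -> buffer=tkw???????????????
Fragment 2: offset=15 data="rfm" -> buffer=tkw????????????rfm
Fragment 3: offset=3 data="McHCk" -> buffer=tkwMcHCk???????rfm

Answer: tkwMcHCk???????rfm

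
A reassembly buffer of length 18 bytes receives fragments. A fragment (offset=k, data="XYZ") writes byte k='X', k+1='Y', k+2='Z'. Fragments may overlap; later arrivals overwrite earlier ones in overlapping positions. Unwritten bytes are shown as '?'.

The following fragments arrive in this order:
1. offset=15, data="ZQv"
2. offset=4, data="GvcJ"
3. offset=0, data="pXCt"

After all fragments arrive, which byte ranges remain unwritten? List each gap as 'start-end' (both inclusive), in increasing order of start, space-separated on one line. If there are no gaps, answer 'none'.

Answer: 8-14

Derivation:
Fragment 1: offset=15 len=3
Fragment 2: offset=4 len=4
Fragment 3: offset=0 len=4
Gaps: 8-14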